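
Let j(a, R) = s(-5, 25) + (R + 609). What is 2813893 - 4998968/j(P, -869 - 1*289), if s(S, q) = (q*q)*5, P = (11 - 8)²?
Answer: 905448675/322 ≈ 2.8120e+6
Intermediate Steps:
P = 9 (P = 3² = 9)
s(S, q) = 5*q² (s(S, q) = q²*5 = 5*q²)
j(a, R) = 3734 + R (j(a, R) = 5*25² + (R + 609) = 5*625 + (609 + R) = 3125 + (609 + R) = 3734 + R)
2813893 - 4998968/j(P, -869 - 1*289) = 2813893 - 4998968/(3734 + (-869 - 1*289)) = 2813893 - 4998968/(3734 + (-869 - 289)) = 2813893 - 4998968/(3734 - 1158) = 2813893 - 4998968/2576 = 2813893 - 1*624871/322 = 2813893 - 624871/322 = 905448675/322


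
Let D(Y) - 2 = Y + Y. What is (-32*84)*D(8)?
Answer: -48384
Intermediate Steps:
D(Y) = 2 + 2*Y (D(Y) = 2 + (Y + Y) = 2 + 2*Y)
(-32*84)*D(8) = (-32*84)*(2 + 2*8) = -2688*(2 + 16) = -2688*18 = -48384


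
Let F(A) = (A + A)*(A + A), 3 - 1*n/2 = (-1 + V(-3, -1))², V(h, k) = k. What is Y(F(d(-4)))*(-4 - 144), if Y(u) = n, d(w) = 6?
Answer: 296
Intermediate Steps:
n = -2 (n = 6 - 2*(-1 - 1)² = 6 - 2*(-2)² = 6 - 2*4 = 6 - 8 = -2)
F(A) = 4*A² (F(A) = (2*A)*(2*A) = 4*A²)
Y(u) = -2
Y(F(d(-4)))*(-4 - 144) = -2*(-4 - 144) = -2*(-148) = 296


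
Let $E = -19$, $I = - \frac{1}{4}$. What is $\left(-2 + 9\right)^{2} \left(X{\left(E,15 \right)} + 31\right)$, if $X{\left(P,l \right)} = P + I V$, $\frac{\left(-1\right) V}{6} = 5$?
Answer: $\frac{1911}{2} \approx 955.5$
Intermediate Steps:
$I = - \frac{1}{4}$ ($I = \left(-1\right) \frac{1}{4} = - \frac{1}{4} \approx -0.25$)
$V = -30$ ($V = \left(-6\right) 5 = -30$)
$X{\left(P,l \right)} = \frac{15}{2} + P$ ($X{\left(P,l \right)} = P - - \frac{15}{2} = P + \frac{15}{2} = \frac{15}{2} + P$)
$\left(-2 + 9\right)^{2} \left(X{\left(E,15 \right)} + 31\right) = \left(-2 + 9\right)^{2} \left(\left(\frac{15}{2} - 19\right) + 31\right) = 7^{2} \left(- \frac{23}{2} + 31\right) = 49 \cdot \frac{39}{2} = \frac{1911}{2}$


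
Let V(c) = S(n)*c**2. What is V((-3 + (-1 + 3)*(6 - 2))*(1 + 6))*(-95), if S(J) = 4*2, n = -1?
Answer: -931000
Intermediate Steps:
S(J) = 8
V(c) = 8*c**2
V((-3 + (-1 + 3)*(6 - 2))*(1 + 6))*(-95) = (8*((-3 + (-1 + 3)*(6 - 2))*(1 + 6))**2)*(-95) = (8*((-3 + 2*4)*7)**2)*(-95) = (8*((-3 + 8)*7)**2)*(-95) = (8*(5*7)**2)*(-95) = (8*35**2)*(-95) = (8*1225)*(-95) = 9800*(-95) = -931000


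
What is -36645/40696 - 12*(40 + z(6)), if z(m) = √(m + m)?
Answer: -19570725/40696 - 24*√3 ≈ -522.47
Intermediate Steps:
z(m) = √2*√m (z(m) = √(2*m) = √2*√m)
-36645/40696 - 12*(40 + z(6)) = -36645/40696 - 12*(40 + √2*√6) = -36645*1/40696 - 12*(40 + 2*√3) = -36645/40696 - (480 + 24*√3) = -36645/40696 + (-480 - 24*√3) = -19570725/40696 - 24*√3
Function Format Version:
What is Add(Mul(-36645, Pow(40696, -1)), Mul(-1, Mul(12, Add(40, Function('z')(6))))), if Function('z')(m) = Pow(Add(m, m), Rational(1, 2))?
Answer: Add(Rational(-19570725, 40696), Mul(-24, Pow(3, Rational(1, 2)))) ≈ -522.47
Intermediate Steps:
Function('z')(m) = Mul(Pow(2, Rational(1, 2)), Pow(m, Rational(1, 2))) (Function('z')(m) = Pow(Mul(2, m), Rational(1, 2)) = Mul(Pow(2, Rational(1, 2)), Pow(m, Rational(1, 2))))
Add(Mul(-36645, Pow(40696, -1)), Mul(-1, Mul(12, Add(40, Function('z')(6))))) = Add(Mul(-36645, Pow(40696, -1)), Mul(-1, Mul(12, Add(40, Mul(Pow(2, Rational(1, 2)), Pow(6, Rational(1, 2))))))) = Add(Mul(-36645, Rational(1, 40696)), Mul(-1, Mul(12, Add(40, Mul(2, Pow(3, Rational(1, 2))))))) = Add(Rational(-36645, 40696), Mul(-1, Add(480, Mul(24, Pow(3, Rational(1, 2)))))) = Add(Rational(-36645, 40696), Add(-480, Mul(-24, Pow(3, Rational(1, 2))))) = Add(Rational(-19570725, 40696), Mul(-24, Pow(3, Rational(1, 2))))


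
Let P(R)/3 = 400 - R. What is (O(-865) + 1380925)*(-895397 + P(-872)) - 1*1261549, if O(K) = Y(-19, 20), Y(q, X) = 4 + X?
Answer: -1231229151918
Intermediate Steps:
O(K) = 24 (O(K) = 4 + 20 = 24)
P(R) = 1200 - 3*R (P(R) = 3*(400 - R) = 1200 - 3*R)
(O(-865) + 1380925)*(-895397 + P(-872)) - 1*1261549 = (24 + 1380925)*(-895397 + (1200 - 3*(-872))) - 1*1261549 = 1380949*(-895397 + (1200 + 2616)) - 1261549 = 1380949*(-895397 + 3816) - 1261549 = 1380949*(-891581) - 1261549 = -1231227890369 - 1261549 = -1231229151918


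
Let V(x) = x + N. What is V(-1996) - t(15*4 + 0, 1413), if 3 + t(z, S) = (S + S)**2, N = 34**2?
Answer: -7987113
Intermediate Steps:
N = 1156
t(z, S) = -3 + 4*S**2 (t(z, S) = -3 + (S + S)**2 = -3 + (2*S)**2 = -3 + 4*S**2)
V(x) = 1156 + x (V(x) = x + 1156 = 1156 + x)
V(-1996) - t(15*4 + 0, 1413) = (1156 - 1996) - (-3 + 4*1413**2) = -840 - (-3 + 4*1996569) = -840 - (-3 + 7986276) = -840 - 1*7986273 = -840 - 7986273 = -7987113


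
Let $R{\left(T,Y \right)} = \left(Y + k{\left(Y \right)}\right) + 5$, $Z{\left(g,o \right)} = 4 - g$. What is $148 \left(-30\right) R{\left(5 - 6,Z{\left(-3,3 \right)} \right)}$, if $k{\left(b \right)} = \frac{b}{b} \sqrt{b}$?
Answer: $-53280 - 4440 \sqrt{7} \approx -65027.0$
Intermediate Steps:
$k{\left(b \right)} = \sqrt{b}$ ($k{\left(b \right)} = 1 \sqrt{b} = \sqrt{b}$)
$R{\left(T,Y \right)} = 5 + Y + \sqrt{Y}$ ($R{\left(T,Y \right)} = \left(Y + \sqrt{Y}\right) + 5 = 5 + Y + \sqrt{Y}$)
$148 \left(-30\right) R{\left(5 - 6,Z{\left(-3,3 \right)} \right)} = 148 \left(-30\right) \left(5 + \left(4 - -3\right) + \sqrt{4 - -3}\right) = - 4440 \left(5 + \left(4 + 3\right) + \sqrt{4 + 3}\right) = - 4440 \left(5 + 7 + \sqrt{7}\right) = - 4440 \left(12 + \sqrt{7}\right) = -53280 - 4440 \sqrt{7}$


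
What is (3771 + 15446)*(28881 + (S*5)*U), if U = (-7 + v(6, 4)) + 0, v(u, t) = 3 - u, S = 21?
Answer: 534828327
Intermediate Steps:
U = -10 (U = (-7 + (3 - 1*6)) + 0 = (-7 + (3 - 6)) + 0 = (-7 - 3) + 0 = -10 + 0 = -10)
(3771 + 15446)*(28881 + (S*5)*U) = (3771 + 15446)*(28881 + (21*5)*(-10)) = 19217*(28881 + 105*(-10)) = 19217*(28881 - 1050) = 19217*27831 = 534828327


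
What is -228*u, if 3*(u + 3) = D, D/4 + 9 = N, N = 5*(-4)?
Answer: 9500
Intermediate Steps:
N = -20
D = -116 (D = -36 + 4*(-20) = -36 - 80 = -116)
u = -125/3 (u = -3 + (⅓)*(-116) = -3 - 116/3 = -125/3 ≈ -41.667)
-228*u = -228*(-125/3) = 9500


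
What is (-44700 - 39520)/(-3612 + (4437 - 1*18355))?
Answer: 8422/1753 ≈ 4.8043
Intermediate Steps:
(-44700 - 39520)/(-3612 + (4437 - 1*18355)) = -84220/(-3612 + (4437 - 18355)) = -84220/(-3612 - 13918) = -84220/(-17530) = -84220*(-1/17530) = 8422/1753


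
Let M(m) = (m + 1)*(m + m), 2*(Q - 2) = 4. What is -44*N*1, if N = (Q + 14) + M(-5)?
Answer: -2552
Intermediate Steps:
Q = 4 (Q = 2 + (1/2)*4 = 2 + 2 = 4)
M(m) = 2*m*(1 + m) (M(m) = (1 + m)*(2*m) = 2*m*(1 + m))
N = 58 (N = (4 + 14) + 2*(-5)*(1 - 5) = 18 + 2*(-5)*(-4) = 18 + 40 = 58)
-44*N*1 = -44*58*1 = -2552*1 = -2552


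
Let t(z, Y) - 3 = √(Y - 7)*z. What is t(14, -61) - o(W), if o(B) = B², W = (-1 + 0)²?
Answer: 2 + 28*I*√17 ≈ 2.0 + 115.45*I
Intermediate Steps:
W = 1 (W = (-1)² = 1)
t(z, Y) = 3 + z*√(-7 + Y) (t(z, Y) = 3 + √(Y - 7)*z = 3 + √(-7 + Y)*z = 3 + z*√(-7 + Y))
t(14, -61) - o(W) = (3 + 14*√(-7 - 61)) - 1*1² = (3 + 14*√(-68)) - 1*1 = (3 + 14*(2*I*√17)) - 1 = (3 + 28*I*√17) - 1 = 2 + 28*I*√17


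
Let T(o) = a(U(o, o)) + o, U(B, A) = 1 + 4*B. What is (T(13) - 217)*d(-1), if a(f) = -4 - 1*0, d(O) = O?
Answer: 208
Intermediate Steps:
a(f) = -4 (a(f) = -4 + 0 = -4)
T(o) = -4 + o
(T(13) - 217)*d(-1) = ((-4 + 13) - 217)*(-1) = (9 - 217)*(-1) = -208*(-1) = 208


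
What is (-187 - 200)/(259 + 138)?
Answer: -387/397 ≈ -0.97481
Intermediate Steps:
(-187 - 200)/(259 + 138) = -387/397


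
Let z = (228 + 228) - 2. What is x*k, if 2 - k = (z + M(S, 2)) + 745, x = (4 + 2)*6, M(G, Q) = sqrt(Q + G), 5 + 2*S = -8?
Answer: -43092 - 54*I*sqrt(2) ≈ -43092.0 - 76.368*I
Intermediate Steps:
S = -13/2 (S = -5/2 + (1/2)*(-8) = -5/2 - 4 = -13/2 ≈ -6.5000)
M(G, Q) = sqrt(G + Q)
z = 454 (z = 456 - 2 = 454)
x = 36 (x = 6*6 = 36)
k = -1197 - 3*I*sqrt(2)/2 (k = 2 - ((454 + sqrt(-13/2 + 2)) + 745) = 2 - ((454 + sqrt(-9/2)) + 745) = 2 - ((454 + 3*I*sqrt(2)/2) + 745) = 2 - (1199 + 3*I*sqrt(2)/2) = 2 + (-1199 - 3*I*sqrt(2)/2) = -1197 - 3*I*sqrt(2)/2 ≈ -1197.0 - 2.1213*I)
x*k = 36*(-1197 - 3*I*sqrt(2)/2) = -43092 - 54*I*sqrt(2)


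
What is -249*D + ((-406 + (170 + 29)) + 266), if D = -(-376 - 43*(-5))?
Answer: -40030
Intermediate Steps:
D = 161 (D = -(-376 - 1*(-215)) = -(-376 + 215) = -1*(-161) = 161)
-249*D + ((-406 + (170 + 29)) + 266) = -249*161 + ((-406 + (170 + 29)) + 266) = -40089 + ((-406 + 199) + 266) = -40089 + (-207 + 266) = -40089 + 59 = -40030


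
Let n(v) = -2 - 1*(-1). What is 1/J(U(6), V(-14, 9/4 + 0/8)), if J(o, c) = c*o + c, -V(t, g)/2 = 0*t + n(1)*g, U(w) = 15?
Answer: 1/72 ≈ 0.013889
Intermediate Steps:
n(v) = -1 (n(v) = -2 + 1 = -1)
V(t, g) = 2*g (V(t, g) = -2*(0*t - g) = -2*(0 - g) = -(-2)*g = 2*g)
J(o, c) = c + c*o
1/J(U(6), V(-14, 9/4 + 0/8)) = 1/((2*(9/4 + 0/8))*(1 + 15)) = 1/((2*(9*(¼) + 0*(⅛)))*16) = 1/((2*(9/4 + 0))*16) = 1/((2*(9/4))*16) = 1/((9/2)*16) = 1/72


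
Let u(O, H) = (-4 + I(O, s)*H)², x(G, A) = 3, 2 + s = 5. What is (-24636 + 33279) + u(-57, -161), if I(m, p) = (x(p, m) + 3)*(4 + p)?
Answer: 45787399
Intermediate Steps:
s = 3 (s = -2 + 5 = 3)
I(m, p) = 24 + 6*p (I(m, p) = (3 + 3)*(4 + p) = 6*(4 + p) = 24 + 6*p)
u(O, H) = (-4 + 42*H)² (u(O, H) = (-4 + (24 + 6*3)*H)² = (-4 + (24 + 18)*H)² = (-4 + 42*H)²)
(-24636 + 33279) + u(-57, -161) = (-24636 + 33279) + 4*(-2 + 21*(-161))² = 8643 + 4*(-2 - 3381)² = 8643 + 4*(-3383)² = 8643 + 4*11444689 = 8643 + 45778756 = 45787399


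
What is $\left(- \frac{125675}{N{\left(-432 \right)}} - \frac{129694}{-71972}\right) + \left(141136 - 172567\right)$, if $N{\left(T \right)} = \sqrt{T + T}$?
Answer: $- \frac{59526901}{1894} + \frac{125675 i \sqrt{6}}{72} \approx -31429.0 + 4275.5 i$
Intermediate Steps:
$N{\left(T \right)} = \sqrt{2} \sqrt{T}$ ($N{\left(T \right)} = \sqrt{2 T} = \sqrt{2} \sqrt{T}$)
$\left(- \frac{125675}{N{\left(-432 \right)}} - \frac{129694}{-71972}\right) + \left(141136 - 172567\right) = \left(- \frac{125675}{\sqrt{2} \sqrt{-432}} - \frac{129694}{-71972}\right) + \left(141136 - 172567\right) = \left(- \frac{125675}{\sqrt{2} \cdot 12 i \sqrt{3}} - - \frac{3413}{1894}\right) - 31431 = \left(- \frac{125675}{12 i \sqrt{6}} + \frac{3413}{1894}\right) - 31431 = \left(- 125675 \left(- \frac{i \sqrt{6}}{72}\right) + \frac{3413}{1894}\right) - 31431 = \left(\frac{125675 i \sqrt{6}}{72} + \frac{3413}{1894}\right) - 31431 = \left(\frac{3413}{1894} + \frac{125675 i \sqrt{6}}{72}\right) - 31431 = - \frac{59526901}{1894} + \frac{125675 i \sqrt{6}}{72}$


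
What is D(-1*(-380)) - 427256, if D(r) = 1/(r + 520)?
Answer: -384530399/900 ≈ -4.2726e+5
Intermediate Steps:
D(r) = 1/(520 + r)
D(-1*(-380)) - 427256 = 1/(520 - 1*(-380)) - 427256 = 1/(520 + 380) - 427256 = 1/900 - 427256 = -384530399/900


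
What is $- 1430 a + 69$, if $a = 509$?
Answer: $-727801$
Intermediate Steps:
$- 1430 a + 69 = \left(-1430\right) 509 + 69 = -727870 + 69 = -727801$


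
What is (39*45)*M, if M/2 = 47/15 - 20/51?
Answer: 163566/17 ≈ 9621.5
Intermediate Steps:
M = 466/85 (M = 2*(47/15 - 20/51) = 2*(233/85) = 466/85 ≈ 5.4824)
(39*45)*M = (39*45)*(466/85) = 1755*(466/85) = 163566/17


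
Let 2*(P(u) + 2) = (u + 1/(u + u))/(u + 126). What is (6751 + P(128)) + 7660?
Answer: 1873894401/130048 ≈ 14409.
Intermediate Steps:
P(u) = -2 + (u + 1/(2*u))/(2*(126 + u)) (P(u) = -2 + ((u + 1/(u + u))/(u + 126))/2 = -2 + ((u + 1/(2*u))/(126 + u))/2 = -2 + (u + 1/(2*u))/(2*(126 + u)))
(6751 + P(128)) + 7660 = (6751 + (1/4)*(1 - 1008*128 - 6*128**2)/(128*(126 + 128))) + 7660 = (6751 + (1/4)*(1/128)*(1 - 129024 - 6*16384)/254) + 7660 = (6751 + (1/4)*(1/128)*(1/254)*(1 - 129024 - 98304)) + 7660 = (6751 + (1/4)*(1/128)*(1/254)*(-227327)) + 7660 = (6751 - 227327/130048) + 7660 = 877726721/130048 + 7660 = 1873894401/130048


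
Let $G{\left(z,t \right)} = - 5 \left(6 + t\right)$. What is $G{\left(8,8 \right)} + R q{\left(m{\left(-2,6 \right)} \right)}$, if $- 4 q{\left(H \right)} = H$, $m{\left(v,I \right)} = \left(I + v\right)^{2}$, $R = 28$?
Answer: $-182$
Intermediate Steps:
$G{\left(z,t \right)} = -30 - 5 t$
$q{\left(H \right)} = - \frac{H}{4}$
$G{\left(8,8 \right)} + R q{\left(m{\left(-2,6 \right)} \right)} = \left(-30 - 40\right) + 28 \left(- \frac{\left(6 - 2\right)^{2}}{4}\right) = \left(-30 - 40\right) + 28 \left(- \frac{4^{2}}{4}\right) = -70 + 28 \left(\left(- \frac{1}{4}\right) 16\right) = -70 + 28 \left(-4\right) = -70 - 112 = -182$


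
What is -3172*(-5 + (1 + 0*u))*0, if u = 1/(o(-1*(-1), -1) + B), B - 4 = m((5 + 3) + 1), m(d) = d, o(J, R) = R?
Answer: 0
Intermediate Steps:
B = 13 (B = 4 + ((5 + 3) + 1) = 4 + (8 + 1) = 4 + 9 = 13)
u = 1/12 (u = 1/(-1 + 13) = 1/12 ≈ 0.083333)
-3172*(-5 + (1 + 0*u))*0 = -3172*(-5 + (1 + 0*(1/12)))*0 = -3172*(-5 + (1 + 0))*0 = -3172*(-5 + 1)*0 = -(-12688)*0 = -3172*0 = 0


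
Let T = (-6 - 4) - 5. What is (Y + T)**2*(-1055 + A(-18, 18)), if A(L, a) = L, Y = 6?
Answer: -86913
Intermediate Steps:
T = -15 (T = -10 - 5 = -15)
(Y + T)**2*(-1055 + A(-18, 18)) = (6 - 15)**2*(-1055 - 18) = (-9)**2*(-1073) = 81*(-1073) = -86913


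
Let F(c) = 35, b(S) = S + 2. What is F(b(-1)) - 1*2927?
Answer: -2892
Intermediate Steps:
b(S) = 2 + S
F(b(-1)) - 1*2927 = 35 - 1*2927 = 35 - 2927 = -2892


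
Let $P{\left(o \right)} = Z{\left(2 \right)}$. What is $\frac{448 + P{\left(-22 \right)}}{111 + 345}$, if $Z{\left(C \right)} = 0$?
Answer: $\frac{56}{57} \approx 0.98246$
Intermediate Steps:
$P{\left(o \right)} = 0$
$\frac{448 + P{\left(-22 \right)}}{111 + 345} = \frac{448 + 0}{111 + 345} = \frac{448}{456} = 448 \cdot \frac{1}{456} = \frac{56}{57}$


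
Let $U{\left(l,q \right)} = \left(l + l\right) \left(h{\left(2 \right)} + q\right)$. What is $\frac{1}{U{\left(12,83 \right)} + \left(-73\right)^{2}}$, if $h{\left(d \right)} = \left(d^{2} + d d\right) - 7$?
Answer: $\frac{1}{7345} \approx 0.00013615$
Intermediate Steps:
$h{\left(d \right)} = -7 + 2 d^{2}$ ($h{\left(d \right)} = \left(d^{2} + d^{2}\right) - 7 = 2 d^{2} - 7 = -7 + 2 d^{2}$)
$U{\left(l,q \right)} = 2 l \left(1 + q\right)$ ($U{\left(l,q \right)} = \left(l + l\right) \left(\left(-7 + 2 \cdot 2^{2}\right) + q\right) = 2 l \left(\left(-7 + 2 \cdot 4\right) + q\right) = 2 l \left(\left(-7 + 8\right) + q\right) = 2 l \left(1 + q\right)$)
$\frac{1}{U{\left(12,83 \right)} + \left(-73\right)^{2}} = \frac{1}{2 \cdot 12 \left(1 + 83\right) + \left(-73\right)^{2}} = \frac{1}{2 \cdot 12 \cdot 84 + 5329} = \frac{1}{2016 + 5329} = \frac{1}{7345}$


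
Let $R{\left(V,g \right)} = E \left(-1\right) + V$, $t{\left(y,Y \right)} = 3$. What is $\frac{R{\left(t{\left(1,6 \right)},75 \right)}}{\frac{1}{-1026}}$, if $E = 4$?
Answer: $1026$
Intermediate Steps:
$R{\left(V,g \right)} = -4 + V$ ($R{\left(V,g \right)} = 4 \left(-1\right) + V = -4 + V$)
$\frac{R{\left(t{\left(1,6 \right)},75 \right)}}{\frac{1}{-1026}} = \frac{-4 + 3}{\frac{1}{-1026}} = - \frac{1}{- \frac{1}{1026}} = \left(-1\right) \left(-1026\right) = 1026$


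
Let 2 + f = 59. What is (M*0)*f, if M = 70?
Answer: 0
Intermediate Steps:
f = 57 (f = -2 + 59 = 57)
(M*0)*f = (70*0)*57 = 0*57 = 0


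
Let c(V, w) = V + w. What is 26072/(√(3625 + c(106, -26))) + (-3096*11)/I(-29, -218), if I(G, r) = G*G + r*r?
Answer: -34056/48365 + 26072*√3705/3705 ≈ 427.63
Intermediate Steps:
I(G, r) = G² + r²
26072/(√(3625 + c(106, -26))) + (-3096*11)/I(-29, -218) = 26072/(√(3625 + (106 - 26))) + (-3096*11)/((-29)² + (-218)²) = 26072/(√(3625 + 80)) - 34056/(841 + 47524) = 26072/(√3705) - 34056/48365 = 26072*(√3705/3705) - 34056*1/48365 = 26072*√3705/3705 - 34056/48365 = -34056/48365 + 26072*√3705/3705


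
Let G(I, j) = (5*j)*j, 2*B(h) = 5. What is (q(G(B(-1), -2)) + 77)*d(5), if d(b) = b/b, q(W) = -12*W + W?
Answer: -143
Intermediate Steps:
B(h) = 5/2 (B(h) = (½)*5 = 5/2)
G(I, j) = 5*j²
q(W) = -11*W
d(b) = 1
(q(G(B(-1), -2)) + 77)*d(5) = (-55*(-2)² + 77)*1 = (-55*4 + 77)*1 = (-11*20 + 77)*1 = (-220 + 77)*1 = -143*1 = -143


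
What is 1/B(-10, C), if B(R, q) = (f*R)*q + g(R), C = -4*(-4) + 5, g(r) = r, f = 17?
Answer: -1/3580 ≈ -0.00027933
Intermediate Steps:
C = 21 (C = 16 + 5 = 21)
B(R, q) = R + 17*R*q (B(R, q) = (17*R)*q + R = 17*R*q + R = R + 17*R*q)
1/B(-10, C) = 1/(-10*(1 + 17*21)) = 1/(-10*(1 + 357)) = 1/(-10*358) = 1/(-3580) = -1/3580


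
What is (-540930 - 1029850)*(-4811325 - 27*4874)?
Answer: 7764244589940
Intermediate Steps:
(-540930 - 1029850)*(-4811325 - 27*4874) = -1570780*(-4811325 - 131598) = -1570780*(-4942923) = 7764244589940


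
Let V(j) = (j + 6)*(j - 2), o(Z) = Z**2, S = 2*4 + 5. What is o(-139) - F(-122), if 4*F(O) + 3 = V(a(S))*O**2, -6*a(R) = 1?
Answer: 1194319/18 ≈ 66351.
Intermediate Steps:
S = 13 (S = 8 + 5 = 13)
a(R) = -1/6 (a(R) = -1/6*1 = -1/6)
V(j) = (-2 + j)*(6 + j) (V(j) = (6 + j)*(-2 + j) = (-2 + j)*(6 + j))
F(O) = -3/4 - 455*O**2/144 (F(O) = -3/4 + ((-12 + (-1/6)**2 + 4*(-1/6))*O**2)/4 = -3/4 + ((-12 + 1/36 - 2/3)*O**2)/4 = -3/4 + (-455*O**2/36)/4 = -3/4 - 455*O**2/144)
o(-139) - F(-122) = (-139)**2 - (-3/4 - 455/144*(-122)**2) = 19321 - (-3/4 - 455/144*14884) = 19321 - (-3/4 - 1693055/36) = 19321 - 1*(-846541/18) = 19321 + 846541/18 = 1194319/18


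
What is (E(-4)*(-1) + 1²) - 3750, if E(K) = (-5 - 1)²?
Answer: -3785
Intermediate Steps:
E(K) = 36 (E(K) = (-6)² = 36)
(E(-4)*(-1) + 1²) - 3750 = (36*(-1) + 1²) - 3750 = (-36 + 1) - 3750 = -35 - 3750 = -3785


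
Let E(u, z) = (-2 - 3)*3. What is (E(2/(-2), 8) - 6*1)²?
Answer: 441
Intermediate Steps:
E(u, z) = -15 (E(u, z) = -5*3 = -15)
(E(2/(-2), 8) - 6*1)² = (-15 - 6*1)² = (-15 - 6)² = (-21)² = 441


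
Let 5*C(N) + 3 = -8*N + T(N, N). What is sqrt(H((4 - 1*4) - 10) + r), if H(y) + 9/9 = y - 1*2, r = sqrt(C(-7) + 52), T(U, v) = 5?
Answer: sqrt(-325 + 5*sqrt(1590))/5 ≈ 2.2417*I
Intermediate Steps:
C(N) = 2/5 - 8*N/5 (C(N) = -3/5 + (-8*N + 5)/5 = -3/5 + (5 - 8*N)/5 = -3/5 + (1 - 8*N/5) = 2/5 - 8*N/5)
r = sqrt(1590)/5 (r = sqrt((2/5 - 8/5*(-7)) + 52) = sqrt((2/5 + 56/5) + 52) = sqrt(58/5 + 52) = sqrt(318/5) = sqrt(1590)/5 ≈ 7.9750)
H(y) = -3 + y (H(y) = -1 + (y - 1*2) = -1 + (y - 2) = -1 + (-2 + y) = -3 + y)
sqrt(H((4 - 1*4) - 10) + r) = sqrt((-3 + ((4 - 1*4) - 10)) + sqrt(1590)/5) = sqrt((-3 + ((4 - 4) - 10)) + sqrt(1590)/5) = sqrt((-3 + (0 - 10)) + sqrt(1590)/5) = sqrt((-3 - 10) + sqrt(1590)/5) = sqrt(-13 + sqrt(1590)/5)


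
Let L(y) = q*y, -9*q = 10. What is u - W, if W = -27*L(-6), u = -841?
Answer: -661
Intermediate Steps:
q = -10/9 (q = -⅑*10 = -10/9 ≈ -1.1111)
L(y) = -10*y/9
W = -180 (W = -(-30)*(-6) = -27*20/3 = -180)
u - W = -841 - 1*(-180) = -841 + 180 = -661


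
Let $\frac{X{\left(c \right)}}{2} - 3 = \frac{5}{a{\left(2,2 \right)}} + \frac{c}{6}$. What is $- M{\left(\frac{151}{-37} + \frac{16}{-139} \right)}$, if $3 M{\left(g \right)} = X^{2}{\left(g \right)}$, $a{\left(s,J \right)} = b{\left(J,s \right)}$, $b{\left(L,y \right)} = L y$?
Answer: $- \frac{48018395161}{2856648492} \approx -16.809$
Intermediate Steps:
$a{\left(s,J \right)} = J s$
$X{\left(c \right)} = \frac{17}{2} + \frac{c}{3}$ ($X{\left(c \right)} = 6 + 2 \left(\frac{5}{2 \cdot 2} + \frac{c}{6}\right) = 6 + 2 \left(\frac{5}{4} + c \frac{1}{6}\right) = 6 + 2 \left(5 \cdot \frac{1}{4} + \frac{c}{6}\right) = 6 + 2 \left(\frac{5}{4} + \frac{c}{6}\right) = 6 + \left(\frac{5}{2} + \frac{c}{3}\right) = \frac{17}{2} + \frac{c}{3}$)
$M{\left(g \right)} = \frac{\left(\frac{17}{2} + \frac{g}{3}\right)^{2}}{3}$
$- M{\left(\frac{151}{-37} + \frac{16}{-139} \right)} = - \frac{\left(51 + 2 \left(\frac{151}{-37} + \frac{16}{-139}\right)\right)^{2}}{108} = - \frac{\left(51 + 2 \left(151 \left(- \frac{1}{37}\right) + 16 \left(- \frac{1}{139}\right)\right)\right)^{2}}{108} = - \frac{\left(51 + 2 \left(- \frac{151}{37} - \frac{16}{139}\right)\right)^{2}}{108} = - \frac{\left(51 + 2 \left(- \frac{21581}{5143}\right)\right)^{2}}{108} = - \frac{\left(51 - \frac{43162}{5143}\right)^{2}}{108} = - \frac{\left(\frac{219131}{5143}\right)^{2}}{108} = - \frac{48018395161}{108 \cdot 26450449} = \left(-1\right) \frac{48018395161}{2856648492} = - \frac{48018395161}{2856648492}$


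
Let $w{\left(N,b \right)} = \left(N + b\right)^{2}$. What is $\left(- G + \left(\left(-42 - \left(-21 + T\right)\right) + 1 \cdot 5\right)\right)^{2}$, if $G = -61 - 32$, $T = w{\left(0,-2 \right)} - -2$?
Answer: $5041$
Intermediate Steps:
$T = 6$ ($T = \left(0 - 2\right)^{2} - -2 = \left(-2\right)^{2} + 2 = 4 + 2 = 6$)
$G = -93$ ($G = -61 - 32 = -93$)
$\left(- G + \left(\left(-42 - \left(-21 + T\right)\right) + 1 \cdot 5\right)\right)^{2} = \left(\left(-1\right) \left(-93\right) + \left(\left(-42 + \left(21 - 6\right)\right) + 1 \cdot 5\right)\right)^{2} = \left(93 + \left(\left(-42 + \left(21 - 6\right)\right) + 5\right)\right)^{2} = \left(93 + \left(\left(-42 + 15\right) + 5\right)\right)^{2} = \left(93 + \left(-27 + 5\right)\right)^{2} = \left(93 - 22\right)^{2} = 71^{2} = 5041$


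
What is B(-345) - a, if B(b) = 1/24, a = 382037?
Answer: -9168887/24 ≈ -3.8204e+5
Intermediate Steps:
B(b) = 1/24
B(-345) - a = 1/24 - 1*382037 = 1/24 - 382037 = -9168887/24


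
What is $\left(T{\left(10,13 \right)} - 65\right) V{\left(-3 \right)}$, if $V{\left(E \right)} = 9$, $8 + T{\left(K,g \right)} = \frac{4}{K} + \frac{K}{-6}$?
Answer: $- \frac{3342}{5} \approx -668.4$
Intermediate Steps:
$T{\left(K,g \right)} = -8 + \frac{4}{K} - \frac{K}{6}$ ($T{\left(K,g \right)} = -8 + \left(\frac{4}{K} + \frac{K}{-6}\right) = -8 + \left(\frac{4}{K} + K \left(- \frac{1}{6}\right)\right) = -8 - \left(- \frac{4}{K} + \frac{K}{6}\right) = -8 + \frac{4}{K} - \frac{K}{6}$)
$\left(T{\left(10,13 \right)} - 65\right) V{\left(-3 \right)} = \left(\left(-8 + \frac{4}{10} - \frac{5}{3}\right) - 65\right) 9 = \left(\left(-8 + 4 \cdot \frac{1}{10} - \frac{5}{3}\right) - 65\right) 9 = \left(\left(-8 + \frac{2}{5} - \frac{5}{3}\right) - 65\right) 9 = \left(- \frac{139}{15} - 65\right) 9 = \left(- \frac{1114}{15}\right) 9 = - \frac{3342}{5}$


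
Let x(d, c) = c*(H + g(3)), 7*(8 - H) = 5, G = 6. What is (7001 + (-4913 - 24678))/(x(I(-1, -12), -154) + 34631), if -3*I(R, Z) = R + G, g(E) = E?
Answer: -22590/33047 ≈ -0.68357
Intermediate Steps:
H = 51/7 (H = 8 - 1/7*5 = 8 - 5/7 = 51/7 ≈ 7.2857)
I(R, Z) = -2 - R/3 (I(R, Z) = -(R + 6)/3 = -(6 + R)/3 = -2 - R/3)
x(d, c) = 72*c/7 (x(d, c) = c*(51/7 + 3) = c*(72/7) = 72*c/7)
(7001 + (-4913 - 24678))/(x(I(-1, -12), -154) + 34631) = (7001 + (-4913 - 24678))/((72/7)*(-154) + 34631) = (7001 - 29591)/(-1584 + 34631) = -22590/33047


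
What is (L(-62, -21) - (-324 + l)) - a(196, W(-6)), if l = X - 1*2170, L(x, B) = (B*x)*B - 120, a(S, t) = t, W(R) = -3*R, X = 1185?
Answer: -26171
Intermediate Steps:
L(x, B) = -120 + x*B² (L(x, B) = x*B² - 120 = -120 + x*B²)
l = -985 (l = 1185 - 1*2170 = 1185 - 2170 = -985)
(L(-62, -21) - (-324 + l)) - a(196, W(-6)) = ((-120 - 62*(-21)²) - (-324 - 985)) - (-3)*(-6) = ((-120 - 62*441) - 1*(-1309)) - 1*18 = ((-120 - 27342) + 1309) - 18 = (-27462 + 1309) - 18 = -26153 - 18 = -26171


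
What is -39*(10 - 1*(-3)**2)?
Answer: -39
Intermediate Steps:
-39*(10 - 1*(-3)**2) = -39*(10 - 1*9) = -39*(10 - 9) = -39*1 = -39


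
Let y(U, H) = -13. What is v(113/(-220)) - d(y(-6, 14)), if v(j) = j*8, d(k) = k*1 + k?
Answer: 1204/55 ≈ 21.891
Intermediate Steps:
d(k) = 2*k (d(k) = k + k = 2*k)
v(j) = 8*j
v(113/(-220)) - d(y(-6, 14)) = 8*(113/(-220)) - 2*(-13) = 8*(113*(-1/220)) - 1*(-26) = 8*(-113/220) + 26 = -226/55 + 26 = 1204/55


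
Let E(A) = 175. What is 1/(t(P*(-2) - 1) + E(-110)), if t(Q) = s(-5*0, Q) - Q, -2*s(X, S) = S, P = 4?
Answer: 2/377 ≈ 0.0053050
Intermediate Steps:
s(X, S) = -S/2
t(Q) = -3*Q/2 (t(Q) = -Q/2 - Q = -3*Q/2)
1/(t(P*(-2) - 1) + E(-110)) = 1/(-3*(4*(-2) - 1)/2 + 175) = 1/(-3*(-8 - 1)/2 + 175) = 1/(-3/2*(-9) + 175) = 1/(27/2 + 175) = 1/(377/2) = 2/377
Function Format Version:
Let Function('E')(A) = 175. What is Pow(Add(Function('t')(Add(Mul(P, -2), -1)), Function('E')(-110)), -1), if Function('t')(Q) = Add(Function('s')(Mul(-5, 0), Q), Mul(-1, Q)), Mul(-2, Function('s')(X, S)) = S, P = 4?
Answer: Rational(2, 377) ≈ 0.0053050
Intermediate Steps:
Function('s')(X, S) = Mul(Rational(-1, 2), S)
Function('t')(Q) = Mul(Rational(-3, 2), Q) (Function('t')(Q) = Add(Mul(Rational(-1, 2), Q), Mul(-1, Q)) = Mul(Rational(-3, 2), Q))
Pow(Add(Function('t')(Add(Mul(P, -2), -1)), Function('E')(-110)), -1) = Pow(Add(Mul(Rational(-3, 2), Add(Mul(4, -2), -1)), 175), -1) = Pow(Add(Mul(Rational(-3, 2), Add(-8, -1)), 175), -1) = Pow(Add(Mul(Rational(-3, 2), -9), 175), -1) = Pow(Add(Rational(27, 2), 175), -1) = Pow(Rational(377, 2), -1) = Rational(2, 377)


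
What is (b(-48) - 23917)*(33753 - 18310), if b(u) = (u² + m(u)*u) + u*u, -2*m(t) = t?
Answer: -315979223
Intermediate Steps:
m(t) = -t/2
b(u) = 3*u²/2 (b(u) = (u² + (-u/2)*u) + u*u = (u² - u²/2) + u² = u²/2 + u² = 3*u²/2)
(b(-48) - 23917)*(33753 - 18310) = ((3/2)*(-48)² - 23917)*(33753 - 18310) = ((3/2)*2304 - 23917)*15443 = (3456 - 23917)*15443 = -20461*15443 = -315979223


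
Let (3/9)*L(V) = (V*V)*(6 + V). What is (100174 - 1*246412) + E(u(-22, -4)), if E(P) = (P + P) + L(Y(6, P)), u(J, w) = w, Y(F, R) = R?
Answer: -146150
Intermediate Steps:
L(V) = 3*V²*(6 + V) (L(V) = 3*((V*V)*(6 + V)) = 3*(V²*(6 + V)) = 3*V²*(6 + V))
E(P) = 2*P + 3*P²*(6 + P) (E(P) = (P + P) + 3*P²*(6 + P) = 2*P + 3*P²*(6 + P))
(100174 - 1*246412) + E(u(-22, -4)) = (100174 - 1*246412) - 4*(2 + 3*(-4)*(6 - 4)) = (100174 - 246412) - 4*(2 + 3*(-4)*2) = -146238 - 4*(2 - 24) = -146238 - 4*(-22) = -146238 + 88 = -146150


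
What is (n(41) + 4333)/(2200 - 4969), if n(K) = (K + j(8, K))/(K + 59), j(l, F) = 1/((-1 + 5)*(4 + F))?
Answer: -1098611/702000 ≈ -1.5650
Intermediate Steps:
j(l, F) = 1/(16 + 4*F) (j(l, F) = 1/(4*(4 + F)) = 1/(16 + 4*F))
n(K) = (K + 1/(4*(4 + K)))/(59 + K) (n(K) = (K + 1/(4*(4 + K)))/(K + 59) = (K + 1/(4*(4 + K)))/(59 + K))
(n(41) + 4333)/(2200 - 4969) = ((1/4 + 41*(4 + 41))/((4 + 41)*(59 + 41)) + 4333)/(2200 - 4969) = ((1/4 + 41*45)/(45*100) + 4333)/(-2769) = ((1/45)*(1/100)*(1/4 + 1845) + 4333)*(-1/2769) = ((1/45)*(1/100)*(7381/4) + 4333)*(-1/2769) = (7381/18000 + 4333)*(-1/2769) = (78001381/18000)*(-1/2769) = -1098611/702000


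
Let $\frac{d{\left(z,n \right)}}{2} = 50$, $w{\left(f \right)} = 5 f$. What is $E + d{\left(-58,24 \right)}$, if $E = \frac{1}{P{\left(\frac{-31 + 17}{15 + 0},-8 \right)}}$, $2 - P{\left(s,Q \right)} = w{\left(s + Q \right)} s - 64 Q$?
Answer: $\frac{2482555}{24826} \approx 99.998$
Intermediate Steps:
$d{\left(z,n \right)} = 100$ ($d{\left(z,n \right)} = 2 \cdot 50 = 100$)
$P{\left(s,Q \right)} = 2 + 64 Q - s \left(5 Q + 5 s\right)$ ($P{\left(s,Q \right)} = 2 - \left(5 \left(s + Q\right) s - 64 Q\right) = 2 - \left(5 \left(Q + s\right) s - 64 Q\right) = 2 - \left(\left(5 Q + 5 s\right) s - 64 Q\right) = 2 - \left(s \left(5 Q + 5 s\right) - 64 Q\right) = 2 - \left(- 64 Q + s \left(5 Q + 5 s\right)\right) = 2 + \left(64 Q - s \left(5 Q + 5 s\right)\right) = 2 + 64 Q - s \left(5 Q + 5 s\right)$)
$E = - \frac{45}{24826}$ ($E = \frac{1}{2 + 64 \left(-8\right) - 5 \frac{-31 + 17}{15 + 0} \left(-8 + \frac{-31 + 17}{15 + 0}\right)} = \frac{1}{2 - 512 - 5 \left(- \frac{14}{15}\right) \left(-8 - \frac{14}{15}\right)} = \frac{1}{2 - 512 - 5 \left(\left(-14\right) \frac{1}{15}\right) \left(-8 - \frac{14}{15}\right)} = \frac{1}{2 - 512 - - \frac{14 \left(-8 - \frac{14}{15}\right)}{3}} = \frac{1}{2 - 512 - \left(- \frac{14}{3}\right) \left(- \frac{134}{15}\right)} = \frac{1}{2 - 512 - \frac{1876}{45}} = \frac{1}{- \frac{24826}{45}} = - \frac{45}{24826} \approx -0.0018126$)
$E + d{\left(-58,24 \right)} = - \frac{45}{24826} + 100 = \frac{2482555}{24826}$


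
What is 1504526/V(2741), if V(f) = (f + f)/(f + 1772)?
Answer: 3394962919/2741 ≈ 1.2386e+6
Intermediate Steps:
V(f) = 2*f/(1772 + f) (V(f) = (2*f)/(1772 + f) = 2*f/(1772 + f))
1504526/V(2741) = 1504526/((2*2741/(1772 + 2741))) = 1504526/((2*2741/4513)) = 1504526/((2*2741*(1/4513))) = 1504526/(5482/4513) = 1504526*(4513/5482) = 3394962919/2741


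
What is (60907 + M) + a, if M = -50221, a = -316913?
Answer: -306227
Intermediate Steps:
(60907 + M) + a = (60907 - 50221) - 316913 = 10686 - 316913 = -306227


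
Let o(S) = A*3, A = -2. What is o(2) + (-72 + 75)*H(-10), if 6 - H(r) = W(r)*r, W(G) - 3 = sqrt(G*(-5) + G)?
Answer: 102 + 60*sqrt(10) ≈ 291.74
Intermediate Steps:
W(G) = 3 + 2*sqrt(-G) (W(G) = 3 + sqrt(G*(-5) + G) = 3 + sqrt(-5*G + G) = 3 + sqrt(-4*G) = 3 + 2*sqrt(-G))
o(S) = -6 (o(S) = -2*3 = -6)
H(r) = 6 - r*(3 + 2*sqrt(-r)) (H(r) = 6 - (3 + 2*sqrt(-r))*r = 6 - r*(3 + 2*sqrt(-r)))
o(2) + (-72 + 75)*H(-10) = -6 + (-72 + 75)*(6 - 1*(-10)*(3 + 2*sqrt(-1*(-10)))) = -6 + 3*(6 - 1*(-10)*(3 + 2*sqrt(10))) = -6 + 3*(6 + (30 + 20*sqrt(10))) = -6 + 3*(36 + 20*sqrt(10)) = -6 + (108 + 60*sqrt(10)) = 102 + 60*sqrt(10)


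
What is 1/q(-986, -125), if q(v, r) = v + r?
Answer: -1/1111 ≈ -0.00090009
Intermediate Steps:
q(v, r) = r + v
1/q(-986, -125) = 1/(-125 - 986) = 1/(-1111) = -1/1111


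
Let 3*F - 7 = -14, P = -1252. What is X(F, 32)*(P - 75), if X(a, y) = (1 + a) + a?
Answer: 14597/3 ≈ 4865.7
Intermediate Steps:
F = -7/3 (F = 7/3 + (1/3)*(-14) = 7/3 - 14/3 = -7/3 ≈ -2.3333)
X(a, y) = 1 + 2*a
X(F, 32)*(P - 75) = (1 + 2*(-7/3))*(-1252 - 75) = (1 - 14/3)*(-1327) = -11/3*(-1327) = 14597/3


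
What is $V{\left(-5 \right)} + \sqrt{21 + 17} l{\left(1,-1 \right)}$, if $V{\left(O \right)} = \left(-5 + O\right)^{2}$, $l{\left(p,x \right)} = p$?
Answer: $100 + \sqrt{38} \approx 106.16$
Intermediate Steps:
$V{\left(-5 \right)} + \sqrt{21 + 17} l{\left(1,-1 \right)} = \left(-5 - 5\right)^{2} + \sqrt{21 + 17} \cdot 1 = \left(-10\right)^{2} + \sqrt{38} \cdot 1 = 100 + \sqrt{38}$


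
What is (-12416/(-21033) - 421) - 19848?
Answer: -426305461/21033 ≈ -20268.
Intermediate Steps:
(-12416/(-21033) - 421) - 19848 = (-12416*(-1/21033) - 421) - 19848 = (12416/21033 - 421) - 19848 = -8842477/21033 - 19848 = -426305461/21033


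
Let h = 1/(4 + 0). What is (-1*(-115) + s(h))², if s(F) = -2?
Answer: 12769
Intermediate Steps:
h = ¼ (h = 1/4 = ¼ ≈ 0.25000)
(-1*(-115) + s(h))² = (-1*(-115) - 2)² = (115 - 2)² = 113² = 12769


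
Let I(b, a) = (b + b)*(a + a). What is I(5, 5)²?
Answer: 10000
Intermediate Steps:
I(b, a) = 4*a*b (I(b, a) = (2*b)*(2*a) = 4*a*b)
I(5, 5)² = (4*5*5)² = 100² = 10000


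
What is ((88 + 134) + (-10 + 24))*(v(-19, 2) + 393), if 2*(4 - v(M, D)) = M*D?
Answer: 98176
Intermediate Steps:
v(M, D) = 4 - D*M/2 (v(M, D) = 4 - M*D/2 = 4 - D*M/2)
((88 + 134) + (-10 + 24))*(v(-19, 2) + 393) = ((88 + 134) + (-10 + 24))*((4 - 1/2*2*(-19)) + 393) = (222 + 14)*((4 + 19) + 393) = 236*(23 + 393) = 236*416 = 98176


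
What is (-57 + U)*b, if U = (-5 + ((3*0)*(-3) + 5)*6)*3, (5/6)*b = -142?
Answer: -15336/5 ≈ -3067.2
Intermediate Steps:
b = -852/5 (b = (6/5)*(-142) = -852/5 ≈ -170.40)
U = 75 (U = (-5 + (0*(-3) + 5)*6)*3 = (-5 + (0 + 5)*6)*3 = (-5 + 5*6)*3 = (-5 + 30)*3 = 25*3 = 75)
(-57 + U)*b = (-57 + 75)*(-852/5) = 18*(-852/5) = -15336/5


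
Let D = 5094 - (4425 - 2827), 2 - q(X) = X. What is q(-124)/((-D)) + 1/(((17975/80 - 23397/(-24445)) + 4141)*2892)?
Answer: -77792148439363/2158428162526788 ≈ -0.036041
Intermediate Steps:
q(X) = 2 - X
D = 3496 (D = 5094 - 1*1598 = 5094 - 1598 = 3496)
q(-124)/((-D)) + 1/(((17975/80 - 23397/(-24445)) + 4141)*2892) = (2 - 1*(-124))/((-1*3496)) + 1/(((17975/80 - 23397/(-24445)) + 4141)*2892) = (2 + 124)/(-3496) + (1/2892)/((17975*(1/80) - 23397*(-1/24445)) + 4141) = 126*(-1/3496) + (1/2892)/((3595/16 + 23397/24445) + 4141) = -63/1748 + (1/2892)/(88254127/391120 + 4141) = -63/1748 + (1/2892)/(1707882047/391120) = -63/1748 + (391120/1707882047)*(1/2892) = -63/1748 + 97780/1234798719981 = -77792148439363/2158428162526788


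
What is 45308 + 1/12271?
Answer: 555974469/12271 ≈ 45308.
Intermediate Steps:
45308 + 1/12271 = 555974469/12271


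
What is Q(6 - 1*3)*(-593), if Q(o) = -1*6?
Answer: 3558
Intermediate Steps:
Q(o) = -6
Q(6 - 1*3)*(-593) = -6*(-593) = 3558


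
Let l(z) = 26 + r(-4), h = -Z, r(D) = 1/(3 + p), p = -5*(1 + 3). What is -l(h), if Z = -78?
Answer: -441/17 ≈ -25.941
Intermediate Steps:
p = -20 (p = -5*4 = -20)
r(D) = -1/17 (r(D) = 1/(3 - 20) = 1/(-17) = -1/17)
h = 78 (h = -1*(-78) = 78)
l(z) = 441/17 (l(z) = 26 - 1/17 = 441/17)
-l(h) = -1*441/17 = -441/17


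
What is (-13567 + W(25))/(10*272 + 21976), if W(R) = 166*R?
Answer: -3139/8232 ≈ -0.38132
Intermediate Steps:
(-13567 + W(25))/(10*272 + 21976) = (-13567 + 166*25)/(10*272 + 21976) = (-13567 + 4150)/(2720 + 21976) = -9417/24696 = -9417*1/24696 = -3139/8232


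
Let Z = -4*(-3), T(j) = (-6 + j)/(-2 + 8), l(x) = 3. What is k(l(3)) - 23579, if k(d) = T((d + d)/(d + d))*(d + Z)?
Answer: -47183/2 ≈ -23592.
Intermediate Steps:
T(j) = -1 + j/6 (T(j) = (-6 + j)/6 = (-6 + j)*(1/6) = -1 + j/6)
Z = 12
k(d) = -10 - 5*d/6 (k(d) = (-1 + ((d + d)/(d + d))/6)*(d + 12) = (-1 + ((2*d)/((2*d)))/6)*(12 + d) = (-1 + ((2*d)*(1/(2*d)))/6)*(12 + d) = (-1 + (1/6)*1)*(12 + d) = (-1 + 1/6)*(12 + d) = -5*(12 + d)/6 = -10 - 5*d/6)
k(l(3)) - 23579 = (-10 - 5/6*3) - 23579 = (-10 - 5/2) - 23579 = -25/2 - 23579 = -47183/2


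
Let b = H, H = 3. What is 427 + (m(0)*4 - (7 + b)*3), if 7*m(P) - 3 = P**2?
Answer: 2791/7 ≈ 398.71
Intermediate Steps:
m(P) = 3/7 + P**2/7
b = 3
427 + (m(0)*4 - (7 + b)*3) = 427 + ((3/7 + (1/7)*0**2)*4 - (7 + 3)*3) = 427 + ((3/7 + (1/7)*0)*4 - 10*3) = 427 + ((3/7 + 0)*4 - 1*30) = 427 + ((3/7)*4 - 30) = 427 + (12/7 - 30) = 427 - 198/7 = 2791/7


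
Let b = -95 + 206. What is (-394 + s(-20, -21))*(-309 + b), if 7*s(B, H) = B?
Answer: 550044/7 ≈ 78578.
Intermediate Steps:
s(B, H) = B/7
b = 111
(-394 + s(-20, -21))*(-309 + b) = (-394 + (1/7)*(-20))*(-309 + 111) = (-394 - 20/7)*(-198) = -2778/7*(-198) = 550044/7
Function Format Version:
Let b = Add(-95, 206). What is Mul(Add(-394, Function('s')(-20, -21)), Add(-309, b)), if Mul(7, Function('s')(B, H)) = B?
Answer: Rational(550044, 7) ≈ 78578.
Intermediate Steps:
Function('s')(B, H) = Mul(Rational(1, 7), B)
b = 111
Mul(Add(-394, Function('s')(-20, -21)), Add(-309, b)) = Mul(Add(-394, Mul(Rational(1, 7), -20)), Add(-309, 111)) = Mul(Add(-394, Rational(-20, 7)), -198) = Mul(Rational(-2778, 7), -198) = Rational(550044, 7)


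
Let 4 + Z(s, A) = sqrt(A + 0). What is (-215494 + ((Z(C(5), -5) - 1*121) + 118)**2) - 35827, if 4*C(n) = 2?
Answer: -251321 + (7 - I*sqrt(5))**2 ≈ -2.5128e+5 - 31.305*I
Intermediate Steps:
C(n) = 1/2 (C(n) = (1/4)*2 = 1/2)
Z(s, A) = -4 + sqrt(A) (Z(s, A) = -4 + sqrt(A + 0) = -4 + sqrt(A))
(-215494 + ((Z(C(5), -5) - 1*121) + 118)**2) - 35827 = (-215494 + (((-4 + sqrt(-5)) - 1*121) + 118)**2) - 35827 = (-215494 + (((-4 + I*sqrt(5)) - 121) + 118)**2) - 35827 = (-215494 + ((-125 + I*sqrt(5)) + 118)**2) - 35827 = (-215494 + (-7 + I*sqrt(5))**2) - 35827 = -251321 + (-7 + I*sqrt(5))**2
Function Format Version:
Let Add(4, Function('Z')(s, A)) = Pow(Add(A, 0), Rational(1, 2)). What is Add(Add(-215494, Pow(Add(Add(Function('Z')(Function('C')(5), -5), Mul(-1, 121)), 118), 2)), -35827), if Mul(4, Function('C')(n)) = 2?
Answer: Add(-251321, Pow(Add(7, Mul(-1, I, Pow(5, Rational(1, 2)))), 2)) ≈ Add(-2.5128e+5, Mul(-31.305, I))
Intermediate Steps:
Function('C')(n) = Rational(1, 2) (Function('C')(n) = Mul(Rational(1, 4), 2) = Rational(1, 2))
Function('Z')(s, A) = Add(-4, Pow(A, Rational(1, 2))) (Function('Z')(s, A) = Add(-4, Pow(Add(A, 0), Rational(1, 2))) = Add(-4, Pow(A, Rational(1, 2))))
Add(Add(-215494, Pow(Add(Add(Function('Z')(Function('C')(5), -5), Mul(-1, 121)), 118), 2)), -35827) = Add(Add(-215494, Pow(Add(Add(Add(-4, Pow(-5, Rational(1, 2))), Mul(-1, 121)), 118), 2)), -35827) = Add(Add(-215494, Pow(Add(Add(Add(-4, Mul(I, Pow(5, Rational(1, 2)))), -121), 118), 2)), -35827) = Add(Add(-215494, Pow(Add(Add(-125, Mul(I, Pow(5, Rational(1, 2)))), 118), 2)), -35827) = Add(Add(-215494, Pow(Add(-7, Mul(I, Pow(5, Rational(1, 2)))), 2)), -35827) = Add(-251321, Pow(Add(-7, Mul(I, Pow(5, Rational(1, 2)))), 2))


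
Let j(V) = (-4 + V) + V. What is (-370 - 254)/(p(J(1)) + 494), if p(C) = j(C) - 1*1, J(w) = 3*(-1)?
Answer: -208/161 ≈ -1.2919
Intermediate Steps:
j(V) = -4 + 2*V
J(w) = -3
p(C) = -5 + 2*C (p(C) = (-4 + 2*C) - 1*1 = (-4 + 2*C) - 1 = -5 + 2*C)
(-370 - 254)/(p(J(1)) + 494) = (-370 - 254)/((-5 + 2*(-3)) + 494) = -624/((-5 - 6) + 494) = -624/(-11 + 494) = -624/483 = -624*1/483 = -208/161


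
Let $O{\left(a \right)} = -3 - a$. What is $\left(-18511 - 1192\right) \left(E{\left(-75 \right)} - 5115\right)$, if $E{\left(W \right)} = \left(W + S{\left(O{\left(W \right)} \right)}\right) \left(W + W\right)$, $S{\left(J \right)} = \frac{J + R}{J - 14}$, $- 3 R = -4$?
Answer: $- \frac{3397092745}{29} \approx -1.1714 \cdot 10^{8}$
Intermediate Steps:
$R = \frac{4}{3}$ ($R = \left(- \frac{1}{3}\right) \left(-4\right) = \frac{4}{3} \approx 1.3333$)
$S{\left(J \right)} = \frac{\frac{4}{3} + J}{-14 + J}$ ($S{\left(J \right)} = \frac{J + \frac{4}{3}}{J - 14} = \frac{\frac{4}{3} + J}{-14 + J}$)
$E{\left(W \right)} = 2 W \left(W + \frac{- \frac{5}{3} - W}{-17 - W}\right)$ ($E{\left(W \right)} = \left(W + \frac{\frac{4}{3} - \left(3 + W\right)}{-14 - \left(3 + W\right)}\right) \left(W + W\right) = \left(W + \frac{- \frac{5}{3} - W}{-17 - W}\right) 2 W = 2 W \left(W + \frac{- \frac{5}{3} - W}{-17 - W}\right)$)
$\left(-18511 - 1192\right) \left(E{\left(-75 \right)} - 5115\right) = \left(-18511 - 1192\right) \left(\frac{2}{3} \left(-75\right) \frac{1}{17 - 75} \left(5 + 3 \left(-75\right)^{2} + 54 \left(-75\right)\right) - 5115\right) = - 19703 \left(\frac{2}{3} \left(-75\right) \frac{1}{-58} \left(5 + 3 \cdot 5625 - 4050\right) - 5115\right) = - 19703 \left(\frac{2}{3} \left(-75\right) \left(- \frac{1}{58}\right) \left(5 + 16875 - 4050\right) - 5115\right) = - 19703 \left(\frac{2}{3} \left(-75\right) \left(- \frac{1}{58}\right) 12830 - 5115\right) = - 19703 \left(\frac{320750}{29} - 5115\right) = \left(-19703\right) \frac{172415}{29} = - \frac{3397092745}{29}$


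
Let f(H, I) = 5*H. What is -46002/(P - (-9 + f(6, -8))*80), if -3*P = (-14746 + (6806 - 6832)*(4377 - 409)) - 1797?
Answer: -138006/114671 ≈ -1.2035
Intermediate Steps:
P = 119711/3 (P = -((-14746 + (6806 - 6832)*(4377 - 409)) - 1797)/3 = -((-14746 - 26*3968) - 1797)/3 = -((-14746 - 103168) - 1797)/3 = -(-117914 - 1797)/3 = -⅓*(-119711) = 119711/3 ≈ 39904.)
-46002/(P - (-9 + f(6, -8))*80) = -46002/(119711/3 - (-9 + 5*6)*80) = -46002/(119711/3 - (-9 + 30)*80) = -46002/(119711/3 - 21*80) = -46002/(119711/3 - 1*1680) = -46002/(119711/3 - 1680) = -46002/114671/3 = -46002*3/114671 = -138006/114671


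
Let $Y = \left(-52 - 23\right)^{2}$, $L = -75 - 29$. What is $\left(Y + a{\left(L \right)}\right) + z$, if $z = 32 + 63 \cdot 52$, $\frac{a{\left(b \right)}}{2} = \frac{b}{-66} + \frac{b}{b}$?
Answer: $\frac{294959}{33} \approx 8938.2$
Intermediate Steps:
$L = -104$ ($L = -75 - 29 = -104$)
$a{\left(b \right)} = 2 - \frac{b}{33}$ ($a{\left(b \right)} = 2 \left(\frac{b}{-66} + \frac{b}{b}\right) = 2 \left(b \left(- \frac{1}{66}\right) + 1\right) = 2 \left(- \frac{b}{66} + 1\right) = 2 \left(1 - \frac{b}{66}\right) = 2 - \frac{b}{33}$)
$Y = 5625$ ($Y = \left(-75\right)^{2} = 5625$)
$z = 3308$ ($z = 32 + 3276 = 3308$)
$\left(Y + a{\left(L \right)}\right) + z = \left(5625 + \left(2 - - \frac{104}{33}\right)\right) + 3308 = \left(5625 + \left(2 + \frac{104}{33}\right)\right) + 3308 = \left(5625 + \frac{170}{33}\right) + 3308 = \frac{185795}{33} + 3308 = \frac{294959}{33}$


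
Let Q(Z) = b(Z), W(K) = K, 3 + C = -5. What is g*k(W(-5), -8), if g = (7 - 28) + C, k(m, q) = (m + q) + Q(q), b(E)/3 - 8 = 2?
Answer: -493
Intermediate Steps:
b(E) = 30 (b(E) = 24 + 3*2 = 24 + 6 = 30)
C = -8 (C = -3 - 5 = -8)
Q(Z) = 30
k(m, q) = 30 + m + q (k(m, q) = (m + q) + 30 = 30 + m + q)
g = -29 (g = (7 - 28) - 8 = -21 - 8 = -29)
g*k(W(-5), -8) = -29*(30 - 5 - 8) = -29*17 = -493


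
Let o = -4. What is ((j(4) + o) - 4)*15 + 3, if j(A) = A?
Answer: -57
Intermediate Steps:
((j(4) + o) - 4)*15 + 3 = ((4 - 4) - 4)*15 + 3 = (0 - 4)*15 + 3 = -4*15 + 3 = -60 + 3 = -57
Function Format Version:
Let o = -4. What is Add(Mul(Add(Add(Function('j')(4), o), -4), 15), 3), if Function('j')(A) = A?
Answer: -57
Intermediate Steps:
Add(Mul(Add(Add(Function('j')(4), o), -4), 15), 3) = Add(Mul(Add(Add(4, -4), -4), 15), 3) = Add(Mul(Add(0, -4), 15), 3) = Add(Mul(-4, 15), 3) = Add(-60, 3) = -57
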